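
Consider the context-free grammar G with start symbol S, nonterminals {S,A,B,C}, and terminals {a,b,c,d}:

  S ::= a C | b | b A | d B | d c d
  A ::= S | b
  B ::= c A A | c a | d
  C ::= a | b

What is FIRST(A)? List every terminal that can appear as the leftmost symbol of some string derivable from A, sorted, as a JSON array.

FIRST sets, iterate to fixpoint:
iter 1:
  A via A→b: +{b}
  B via B→c A A: +{c}
  B via B→d: +{d}
  C via C→a: +{a}
  C via C→b: +{b}
  S via S→a C: +{a}
  S via S→b: +{b}
  S via S→d B: +{d}
  FIRST[S]={a,b,d}  FIRST[A]={b}  FIRST[B]={c,d}  FIRST[C]={a,b}
iter 2:
  A via A→S: +{a,d}
  FIRST[S]={a,b,d}  FIRST[A]={a,b,d}  FIRST[B]={c,d}  FIRST[C]={a,b}
iter 3: (stable)
  FIRST[S]={a,b,d}  FIRST[A]={a,b,d}  FIRST[B]={c,d}  FIRST[C]={a,b}

FIRST(A) = ["a", "b", "d"]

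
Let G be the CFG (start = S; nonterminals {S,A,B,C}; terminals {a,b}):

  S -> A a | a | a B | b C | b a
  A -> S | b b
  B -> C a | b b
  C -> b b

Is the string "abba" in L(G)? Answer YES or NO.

CNF form of G:
  S -> A T0 | T0 B | T1 C | T1 T0 | a
  A -> A T0 | T0 B | T1 C | T1 T0 | T1 T1 | a
  B -> C T0 | T1 T1
  C -> T1 T1
  T0 -> a
  T1 -> b

CYK fill:
  [0..0]={A,S,T0}  "a"  orig:{A,S}
  [1..1]={T1}  "b"  orig:{}
  [2..2]={T1}  "b"  orig:{}
  [3..3]={A,S,T0}  "a"  orig:{A,S}
  [0..1]=∅  "ab"
  [1..2]={A,B,C}  "bb"
  [2..3]={A,S}  "ba"
  [0..2]={A,S}  "abb"
  [1..3]={A,B,S}  "bba"
  [0..3]={A,S}  "abba"

S ∈ T[0,3] ⇒ YES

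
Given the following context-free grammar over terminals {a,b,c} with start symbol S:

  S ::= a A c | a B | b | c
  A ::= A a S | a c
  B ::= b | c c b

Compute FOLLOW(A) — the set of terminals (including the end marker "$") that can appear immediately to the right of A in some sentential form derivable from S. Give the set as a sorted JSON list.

FIRST iteration:
pass 1:
  A via A→a c: +{a}
  B via B→b: +{b}
  B via B→c c b: +{c}
  S via S→a A c: +{a}
  S via S→b: +{b}
  S via S→c: +{c}
  FIRST(S)={a,b,c}  FIRST(A)={a}  FIRST(B)={b,c}
pass 2: (no change)
  FIRST(S)={a,b,c}  FIRST(A)={a}  FIRST(B)={b,c}

FOLLOW sets:
FOLLOW(S) := {$}
round 1:
  A→A a S: FOLLOW(A) ⊇ FIRST(a) = {a}; new: +{a}
  A→A a S: FOLLOW(S) ⊇ FOLLOW(A) ⊇ {a}; new: +{a}
  S→a A c: FOLLOW(A) ⊇ FIRST(c) = {c}; new: +{c}
  S→a B: FOLLOW(B) ⊇ FOLLOW(S) ⊇ {$,a}; new: +{$,a}
  FOLLOW[S]={$,a}  FOLLOW[A]={a,c}  FOLLOW[B]={$,a}
round 2:
  A→A a S: FOLLOW(S) ⊇ FOLLOW(A) ⊇ {a,c}; new: +{c}
  S→a B: FOLLOW(B) ⊇ FOLLOW(S) ⊇ {$,a,c}; new: +{c}
  FOLLOW[S]={$,a,c}  FOLLOW[A]={a,c}  FOLLOW[B]={$,a,c}
round 3: (no change)
  FOLLOW[S]={$,a,c}  FOLLOW[A]={a,c}  FOLLOW[B]={$,a,c}

FOLLOW(A) = ["a", "c"]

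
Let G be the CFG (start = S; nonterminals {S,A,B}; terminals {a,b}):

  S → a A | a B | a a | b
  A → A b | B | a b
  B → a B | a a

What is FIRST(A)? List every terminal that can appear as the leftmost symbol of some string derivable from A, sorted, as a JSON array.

FIRST sets, iterate to fixpoint:
pass 1:
  A via A→a b: +{a}
  B via B→a B: +{a}
  S via S→a A: +{a}
  S via S→b: +{b}
  FIRST(S)={a,b}  FIRST(A)={a}  FIRST(B)={a}
pass 2: done
  FIRST(S)={a,b}  FIRST(A)={a}  FIRST(B)={a}

FIRST(A) = ["a"]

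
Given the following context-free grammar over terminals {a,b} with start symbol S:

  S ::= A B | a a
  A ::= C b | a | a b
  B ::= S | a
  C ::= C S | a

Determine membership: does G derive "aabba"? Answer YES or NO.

CNF form of G:
  S -> A B | T1 T1
  A -> C T0 | T1 T0 | a
  B -> A B | T1 T1 | a
  C -> C S | a
  T0 -> b
  T1 -> a

CYK table (by increasing span):
  T[0,0] 'a' = {A,B,C,T1}  orig:{A,B,C}
  T[1,1] 'a' = {A,B,C,T1}  orig:{A,B,C}
  T[2,2] 'b' = {T0}  orig:{}
  T[3,3] 'b' = {T0}  orig:{}
  T[4,4] 'a' = {A,B,C,T1}  orig:{A,B,C}
  T[0,1] 'aa' = {B,S}
  T[1,2] 'ab' = {A}
  T[2,3] 'bb' = ∅
  T[3,4] 'ba' = ∅
  T[0,2] 'aab' = ∅
  T[1,3] 'abb' = ∅
  T[2,4] 'bba' = ∅
  T[0,3] 'aabb' = ∅
  T[1,4] 'abba' = ∅
  T[0,4] 'aabba' = ∅

S ∉ T[0,4] ⇒ NO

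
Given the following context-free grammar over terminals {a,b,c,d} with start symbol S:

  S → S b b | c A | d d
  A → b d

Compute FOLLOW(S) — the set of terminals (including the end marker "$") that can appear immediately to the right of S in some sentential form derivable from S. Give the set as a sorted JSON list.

FIRST sets, iterate to fixpoint:
[1]
  A via A→b d: +{b}
  S via S→c A: +{c}
  S via S→d d: +{d}
  FIRST[S]={c,d}  FIRST[A]={b}
[2] done
  FIRST[S]={c,d}  FIRST[A]={b}

FOLLOW iteration:
initialize: $ ∈ FOLLOW(S)
[1]
  S→S b b: FOLLOW(S) ⊇ FIRST(b) = {b}; new: +{b}
  S→c A: FOLLOW(A) ⊇ FOLLOW(S) ⊇ {$,b}; new: +{$,b}
  FOLLOW[S]={$,b}  FOLLOW[A]={$,b}
[2] — fixpoint
  FOLLOW[S]={$,b}  FOLLOW[A]={$,b}

FOLLOW(S) = ["$", "b"]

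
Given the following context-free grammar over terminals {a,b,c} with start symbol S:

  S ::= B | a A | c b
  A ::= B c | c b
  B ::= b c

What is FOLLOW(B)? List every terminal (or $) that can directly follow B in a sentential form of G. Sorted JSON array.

FIRST iteration:
iter 1:
  A via A→c b: +{c}
  B via B→b c: +{b}
  S via S→B: +{b}
  S via S→a A: +{a}
  S via S→c b: +{c}
  FIRST(S)={a,b,c}  FIRST(A)={c}  FIRST(B)={b}
iter 2:
  A via A→B c: +{b}
  FIRST(S)={a,b,c}  FIRST(A)={b,c}  FIRST(B)={b}
iter 3: done
  FIRST(S)={a,b,c}  FIRST(A)={b,c}  FIRST(B)={b}

Compute FOLLOW by fixpoint:
seed FOLLOW(S) with $
round 1:
  A→B c: FOLLOW(B) ⊇ FIRST(c) = {c}; new: +{c}
  S→B: FOLLOW(B) ⊇ FOLLOW(S) ⊇ {$}; new: +{$}
  S→a A: FOLLOW(A) ⊇ FOLLOW(S) ⊇ {$}; new: +{$}
  FOLLOW(S)={$}  FOLLOW(A)={$}  FOLLOW(B)={$,c}
round 2: — fixpoint
  FOLLOW(S)={$}  FOLLOW(A)={$}  FOLLOW(B)={$,c}

FOLLOW(B) = ["$", "c"]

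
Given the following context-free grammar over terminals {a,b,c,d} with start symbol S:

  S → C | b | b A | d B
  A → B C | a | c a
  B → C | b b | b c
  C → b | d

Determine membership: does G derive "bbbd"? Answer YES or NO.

CNF form of G:
  S -> T2 A | T3 B | b | d
  A -> B C | T0 T1 | a
  B -> T2 T0 | T2 T2 | b | d
  C -> b | d
  T0 -> c
  T1 -> a
  T2 -> b
  T3 -> d

CYK table (by increasing span):
  cell(0,0) b: {B,C,S,T2}  orig:{B,C,S}
  cell(1,1) b: {B,C,S,T2}  orig:{B,C,S}
  cell(2,2) b: {B,C,S,T2}  orig:{B,C,S}
  cell(3,3) d: {B,C,S,T3}  orig:{B,C,S}
  cell(0,1) bb: {A,B}
  cell(1,2) bb: {A,B}
  cell(2,3) bd: {A}
  cell(0,2) bbb: {A,S}
  cell(1,3) bbd: {A,S}
  cell(0,3) bbbd: {S}

S ∈ T[0,3] ⇒ YES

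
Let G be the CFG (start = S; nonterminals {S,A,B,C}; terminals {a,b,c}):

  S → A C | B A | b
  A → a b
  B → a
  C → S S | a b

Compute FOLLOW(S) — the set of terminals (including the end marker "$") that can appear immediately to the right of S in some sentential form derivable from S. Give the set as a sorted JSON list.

Compute FIRST by fixpoint:
iter 1:
  A via A→a b: +{a}
  B via B→a: +{a}
  C via C→a b: +{a}
  S via S→A C: +{a}
  S via S→b: +{b}
  S: {a,b}  A: {a}  B: {a}  C: {a}
iter 2:
  C via C→S S: +{b}
  S: {a,b}  A: {a}  B: {a}  C: {a,b}
iter 3: (no change)
  S: {a,b}  A: {a}  B: {a}  C: {a,b}

FOLLOW sets:
FOLLOW(S) := {$}
pass 1:
  C→S S: FOLLOW(S) ⊇ FIRST(S) = {a,b}; new: +{a,b}
  S→A C: FOLLOW(A) ⊇ FIRST(C) = {a,b}; new: +{a,b}
  S→A C: FOLLOW(C) ⊇ FOLLOW(S) ⊇ {$,a,b}; new: +{$,a,b}
  S→B A: FOLLOW(B) ⊇ FIRST(A) = {a}; new: +{a}
  S→B A: FOLLOW(A) ⊇ FOLLOW(S) ⊇ {$,a,b}; new: +{$}
  S: {$,a,b}  A: {$,a,b}  B: {a}  C: {$,a,b}
pass 2: done
  S: {$,a,b}  A: {$,a,b}  B: {a}  C: {$,a,b}

FOLLOW(S) = ["$", "a", "b"]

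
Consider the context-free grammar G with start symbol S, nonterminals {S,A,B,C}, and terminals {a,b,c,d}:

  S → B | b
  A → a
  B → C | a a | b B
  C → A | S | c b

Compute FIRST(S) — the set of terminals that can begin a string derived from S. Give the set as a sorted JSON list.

FIRST iteration:
iter 1:
  A via A→a: +{a}
  B via B→a a: +{a}
  B via B→b B: +{b}
  C via C→A: +{a}
  C via C→c b: +{c}
  S via S→B: +{a,b}
  FIRST(S)={a,b}  FIRST(A)={a}  FIRST(B)={a,b}  FIRST(C)={a,c}
iter 2:
  B via B→C: +{c}
  C via C→S: +{b}
  S via S→B: +{c}
  FIRST(S)={a,b,c}  FIRST(A)={a}  FIRST(B)={a,b,c}  FIRST(C)={a,b,c}
iter 3: (no change)
  FIRST(S)={a,b,c}  FIRST(A)={a}  FIRST(B)={a,b,c}  FIRST(C)={a,b,c}

FIRST(S) = ["a", "b", "c"]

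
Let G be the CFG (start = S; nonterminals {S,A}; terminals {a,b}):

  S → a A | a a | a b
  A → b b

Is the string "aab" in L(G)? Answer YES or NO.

CNF form of G:
  S -> T1 A | T1 T0 | T1 T1
  A -> T0 T0
  T0 -> b
  T1 -> a

CYK table (by increasing span):
  [0..0]={T1}  "a"  orig:{}
  [1..1]={T1}  "a"  orig:{}
  [2..2]={T0}  "b"  orig:{}
  [0..1]={S}  "aa"
  [1..2]={S}  "ab"
  [0..2]=∅  "aab"

S ∉ T[0,2] ⇒ NO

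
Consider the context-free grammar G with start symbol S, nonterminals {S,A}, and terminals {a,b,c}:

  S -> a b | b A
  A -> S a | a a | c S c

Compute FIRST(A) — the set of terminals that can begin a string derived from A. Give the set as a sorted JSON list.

FIRST sets, iterate to fixpoint:
iter 1:
  A via A→a a: +{a}
  A via A→c S c: +{c}
  S via S→a b: +{a}
  S via S→b A: +{b}
  FIRST(S)={a,b}  FIRST(A)={a,c}
iter 2:
  A via A→S a: +{b}
  FIRST(S)={a,b}  FIRST(A)={a,b,c}
iter 3: (stable)
  FIRST(S)={a,b}  FIRST(A)={a,b,c}

FIRST(A) = ["a", "b", "c"]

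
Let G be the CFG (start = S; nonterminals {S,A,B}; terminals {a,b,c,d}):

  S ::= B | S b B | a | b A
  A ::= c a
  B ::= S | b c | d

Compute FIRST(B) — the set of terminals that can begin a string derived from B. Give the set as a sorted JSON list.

FIRST iteration:
[1]
  A via A→c a: +{c}
  B via B→b c: +{b}
  B via B→d: +{d}
  S via S→B: +{b,d}
  S via S→a: +{a}
  S: {a,b,d}  A: {c}  B: {b,d}
[2]
  B via B→S: +{a}
  S: {a,b,d}  A: {c}  B: {a,b,d}
[3] (stable)
  S: {a,b,d}  A: {c}  B: {a,b,d}

FIRST(B) = ["a", "b", "d"]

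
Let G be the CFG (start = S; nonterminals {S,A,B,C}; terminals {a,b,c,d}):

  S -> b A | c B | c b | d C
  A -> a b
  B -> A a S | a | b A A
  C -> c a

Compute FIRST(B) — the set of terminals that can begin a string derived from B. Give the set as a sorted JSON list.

Compute FIRST by fixpoint:
pass 1:
  A via A→a b: +{a}
  B via B→A a S: +{a}
  B via B→b A A: +{b}
  C via C→c a: +{c}
  S via S→b A: +{b}
  S via S→c B: +{c}
  S via S→d C: +{d}
  FIRST(S)={b,c,d}  FIRST(A)={a}  FIRST(B)={a,b}  FIRST(C)={c}
pass 2: (no change)
  FIRST(S)={b,c,d}  FIRST(A)={a}  FIRST(B)={a,b}  FIRST(C)={c}

FIRST(B) = ["a", "b"]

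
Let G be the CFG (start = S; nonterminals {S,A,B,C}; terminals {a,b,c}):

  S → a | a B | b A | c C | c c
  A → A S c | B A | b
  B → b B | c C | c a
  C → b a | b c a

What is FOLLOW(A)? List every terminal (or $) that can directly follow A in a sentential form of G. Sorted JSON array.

Compute FIRST by fixpoint:
iter 1:
  A via A→b: +{b}
  B via B→b B: +{b}
  B via B→c C: +{c}
  C via C→b a: +{b}
  S via S→a: +{a}
  S via S→b A: +{b}
  S via S→c C: +{c}
  FIRST(S)={a,b,c}  FIRST(A)={b}  FIRST(B)={b,c}  FIRST(C)={b}
iter 2:
  A via A→B A: +{c}
  FIRST(S)={a,b,c}  FIRST(A)={b,c}  FIRST(B)={b,c}  FIRST(C)={b}
iter 3: (stable)
  FIRST(S)={a,b,c}  FIRST(A)={b,c}  FIRST(B)={b,c}  FIRST(C)={b}

FOLLOW sets:
initialize: $ ∈ FOLLOW(S)
pass 1:
  A→A S c: FOLLOW(A) ⊇ FIRST(S) = {a,b,c}; new: +{a,b,c}
  A→A S c: FOLLOW(S) ⊇ FIRST(c) = {c}; new: +{c}
  A→B A: FOLLOW(B) ⊇ FIRST(A) = {b,c}; new: +{b,c}
  B→c C: FOLLOW(C) ⊇ FOLLOW(B) ⊇ {b,c}; new: +{b,c}
  S→a B: FOLLOW(B) ⊇ FOLLOW(S) ⊇ {$,c}; new: +{$}
  S→b A: FOLLOW(A) ⊇ FOLLOW(S) ⊇ {$,c}; new: +{$}
  S→c C: FOLLOW(C) ⊇ FOLLOW(S) ⊇ {$,c}; new: +{$}
  S: {$,c}  A: {$,a,b,c}  B: {$,b,c}  C: {$,b,c}
pass 2: done
  S: {$,c}  A: {$,a,b,c}  B: {$,b,c}  C: {$,b,c}

FOLLOW(A) = ["$", "a", "b", "c"]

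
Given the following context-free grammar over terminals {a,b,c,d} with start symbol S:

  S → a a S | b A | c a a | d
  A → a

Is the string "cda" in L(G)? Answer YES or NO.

Convert to CNF:
  S -> T0 X3 | T1 A | T2 X4 | d
  A -> a
  T0 -> a
  T1 -> b
  T2 -> c
  X3 -> T0 S
  X4 -> T0 T0

CYK fill:
  [0..0]={T2}  "c"  orig:{}
  [1..1]={S}  "d"
  [2..2]={A,T0}  "a"  orig:{A}
  [0..1]=∅  "cd"
  [1..2]=∅  "da"
  [0..2]=∅  "cda"

S ∉ T[0,2] ⇒ NO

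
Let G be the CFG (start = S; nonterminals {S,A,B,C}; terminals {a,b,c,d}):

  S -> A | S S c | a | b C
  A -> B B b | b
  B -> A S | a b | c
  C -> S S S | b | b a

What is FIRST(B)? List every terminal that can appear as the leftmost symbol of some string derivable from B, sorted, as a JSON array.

FIRST iteration:
iter 1:
  A via A→b: +{b}
  B via B→A S: +{b}
  B via B→a b: +{a}
  B via B→c: +{c}
  C via C→b: +{b}
  S via S→A: +{b}
  S via S→a: +{a}
  FIRST[S]={a,b}  FIRST[A]={b}  FIRST[B]={a,b,c}  FIRST[C]={b}
iter 2:
  A via A→B B b: +{a,c}
  C via C→S S S: +{a}
  S via S→A: +{c}
  FIRST[S]={a,b,c}  FIRST[A]={a,b,c}  FIRST[B]={a,b,c}  FIRST[C]={a,b}
iter 3:
  C via C→S S S: +{c}
  FIRST[S]={a,b,c}  FIRST[A]={a,b,c}  FIRST[B]={a,b,c}  FIRST[C]={a,b,c}
iter 4: (stable)
  FIRST[S]={a,b,c}  FIRST[A]={a,b,c}  FIRST[B]={a,b,c}  FIRST[C]={a,b,c}

FIRST(B) = ["a", "b", "c"]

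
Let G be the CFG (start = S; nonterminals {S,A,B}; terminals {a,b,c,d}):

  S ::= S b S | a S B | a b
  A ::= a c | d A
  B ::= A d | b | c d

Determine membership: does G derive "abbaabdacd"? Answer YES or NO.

CNF form of G:
  S -> S X4 | T0 T3 | T0 X5
  A -> T0 T1 | T2 A
  B -> A T2 | T1 T2 | b
  T0 -> a
  T1 -> c
  T2 -> d
  T3 -> b
  X4 -> T3 S
  X5 -> S B

Fill CYK table bottom-up:
  cell(0,0) a: {T0}  orig:{}
  cell(1,1) b: {B,T3}  orig:{B}
  cell(2,2) b: {B,T3}  orig:{B}
  cell(3,3) a: {T0}  orig:{}
  cell(4,4) a: {T0}  orig:{}
  cell(5,5) b: {B,T3}  orig:{B}
  cell(6,6) d: {T2}  orig:{}
  cell(7,7) a: {T0}  orig:{}
  cell(8,8) c: {T1}  orig:{}
  cell(9,9) d: {T2}  orig:{}
  cell(0,1) ab: {S}
  cell(1,2) bb: ∅
  cell(2,3) ba: ∅
  cell(3,4) aa: ∅
  cell(4,5) ab: {S}
  cell(5,6) bd: ∅
  cell(6,7) da: ∅
  cell(7,8) ac: {A}
  cell(8,9) cd: {B}
  cell(0,2) abb: {X5}  orig:{}
  cell(1,3) bba: ∅
  cell(2,4) baa: ∅
  cell(3,5) aab: ∅
  cell(4,6) abd: ∅
  cell(5,7) bda: ∅
  cell(6,8) dac: {A}
  cell(7,9) acd: {B}
  cell(0,3) abba: ∅
  cell(1,4) bbaa: ∅
  cell(2,5) baab: ∅
  cell(3,6) aabd: ∅
  cell(4,7) abda: ∅
  cell(5,8) bdac: ∅
  cell(6,9) dacd: {B}
  cell(0,4) abbaa: ∅
  cell(1,5) bbaab: ∅
  cell(2,6) baabd: ∅
  cell(3,7) aabda: ∅
  cell(4,8) abdac: ∅
  cell(5,9) bdacd: ∅
  cell(0,5) abbaab: ∅
  cell(1,6) bbaabd: ∅
  cell(2,7) baabda: ∅
  cell(3,8) aabdac: ∅
  cell(4,9) abdacd: {X5}  orig:{}
  cell(0,6) abbaabd: ∅
  cell(1,7) bbaabda: ∅
  cell(2,8) baabdac: ∅
  cell(3,9) aabdacd: {S}
  cell(0,7) abbaabda: ∅
  cell(1,8) bbaabdac: ∅
  cell(2,9) baabdacd: {X4}  orig:{}
  cell(0,8) abbaabdac: ∅
  cell(1,9) bbaabdacd: ∅
  cell(0,9) abbaabdacd: {S}

S ∈ T[0,9] ⇒ YES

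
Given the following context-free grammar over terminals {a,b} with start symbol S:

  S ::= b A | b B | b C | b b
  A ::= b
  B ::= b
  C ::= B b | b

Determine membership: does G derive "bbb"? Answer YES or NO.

Convert to CNF:
  S -> T0 A | T0 B | T0 C | T0 T0
  A -> b
  B -> b
  C -> B T0 | b
  T0 -> b

CYK fill:
  [0..0]={A,B,C,T0}  "b"  orig:{A,B,C}
  [1..1]={A,B,C,T0}  "b"  orig:{A,B,C}
  [2..2]={A,B,C,T0}  "b"  orig:{A,B,C}
  [0..1]={C,S}  "bb"
  [1..2]={C,S}  "bb"
  [0..2]={S}  "bbb"

S ∈ T[0,2] ⇒ YES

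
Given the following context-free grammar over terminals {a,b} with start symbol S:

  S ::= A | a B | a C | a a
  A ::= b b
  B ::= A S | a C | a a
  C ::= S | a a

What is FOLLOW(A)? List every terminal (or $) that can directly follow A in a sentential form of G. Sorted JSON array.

Compute FIRST by fixpoint:
round 1:
  A via A→b b: +{b}
  B via B→A S: +{b}
  B via B→a C: +{a}
  C via C→a a: +{a}
  S via S→A: +{b}
  S via S→a B: +{a}
  FIRST[S]={a,b}  FIRST[A]={b}  FIRST[B]={a,b}  FIRST[C]={a}
round 2:
  C via C→S: +{b}
  FIRST[S]={a,b}  FIRST[A]={b}  FIRST[B]={a,b}  FIRST[C]={a,b}
round 3: (no change)
  FIRST[S]={a,b}  FIRST[A]={b}  FIRST[B]={a,b}  FIRST[C]={a,b}

Compute FOLLOW by fixpoint:
FOLLOW(S) := {$}
round 1:
  B→A S: FOLLOW(A) ⊇ FIRST(S) = {a,b}; new: +{a,b}
  S→A: FOLLOW(A) ⊇ FOLLOW(S) ⊇ {$}; new: +{$}
  S→a B: FOLLOW(B) ⊇ FOLLOW(S) ⊇ {$}; new: +{$}
  S→a C: FOLLOW(C) ⊇ FOLLOW(S) ⊇ {$}; new: +{$}
  S: {$}  A: {$,a,b}  B: {$}  C: {$}
round 2: done
  S: {$}  A: {$,a,b}  B: {$}  C: {$}

FOLLOW(A) = ["$", "a", "b"]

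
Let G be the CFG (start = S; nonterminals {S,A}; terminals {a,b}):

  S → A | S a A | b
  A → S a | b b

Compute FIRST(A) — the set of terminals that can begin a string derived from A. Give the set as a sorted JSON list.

FIRST iteration:
iter 1:
  A via A→b b: +{b}
  S via S→A: +{b}
  FIRST(S)={b}  FIRST(A)={b}
iter 2: — fixpoint
  FIRST(S)={b}  FIRST(A)={b}

FIRST(A) = ["b"]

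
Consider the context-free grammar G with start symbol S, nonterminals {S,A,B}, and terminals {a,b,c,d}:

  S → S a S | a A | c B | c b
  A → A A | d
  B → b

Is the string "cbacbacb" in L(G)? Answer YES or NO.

Convert to CNF:
  S -> S X3 | T0 A | T1 B | T1 T2
  A -> A A | d
  B -> b
  T0 -> a
  T1 -> c
  T2 -> b
  X3 -> T0 S

CYK fill:
  cell(0,0) c: {T1}  orig:{}
  cell(1,1) b: {B,T2}  orig:{B}
  cell(2,2) a: {T0}  orig:{}
  cell(3,3) c: {T1}  orig:{}
  cell(4,4) b: {B,T2}  orig:{B}
  cell(5,5) a: {T0}  orig:{}
  cell(6,6) c: {T1}  orig:{}
  cell(7,7) b: {B,T2}  orig:{B}
  cell(0,1) cb: {S}
  cell(1,2) ba: ∅
  cell(2,3) ac: ∅
  cell(3,4) cb: {S}
  cell(4,5) ba: ∅
  cell(5,6) ac: ∅
  cell(6,7) cb: {S}
  cell(0,2) cba: ∅
  cell(1,3) bac: ∅
  cell(2,4) acb: {X3}  orig:{}
  cell(3,5) cba: ∅
  cell(4,6) bac: ∅
  cell(5,7) acb: {X3}  orig:{}
  cell(0,3) cbac: ∅
  cell(1,4) bacb: ∅
  cell(2,5) acba: ∅
  cell(3,6) cbac: ∅
  cell(4,7) bacb: ∅
  cell(0,4) cbacb: {S}
  cell(1,5) bacba: ∅
  cell(2,6) acbac: ∅
  cell(3,7) cbacb: {S}
  cell(0,5) cbacba: ∅
  cell(1,6) bacbac: ∅
  cell(2,7) acbacb: {X3}  orig:{}
  cell(0,6) cbacbac: ∅
  cell(1,7) bacbacb: ∅
  cell(0,7) cbacbacb: {S}

S ∈ T[0,7] ⇒ YES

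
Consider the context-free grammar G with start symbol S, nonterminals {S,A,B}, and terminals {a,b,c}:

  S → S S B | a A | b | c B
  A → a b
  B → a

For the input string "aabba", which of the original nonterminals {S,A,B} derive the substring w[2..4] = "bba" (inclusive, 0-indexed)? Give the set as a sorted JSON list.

CNF form of G:
  S -> S X3 | T0 A | T2 B | b
  A -> T0 T1
  B -> a
  T0 -> a
  T1 -> b
  T2 -> c
  X3 -> S B

CYK table (by increasing span), restricted to cells inside w[2..4]:
  T[2,2] 'b' = {S,T1}  orig:{S}
  T[3,3] 'b' = {S,T1}  orig:{S}
  T[4,4] 'a' = {B,T0}  orig:{B}
  T[2,3] 'bb' = ∅
  T[3,4] 'ba' = {X3}  orig:{}
  T[2,4] 'bba' = {S}

Original NTs in T[2,4] deriving "bba": ["S"]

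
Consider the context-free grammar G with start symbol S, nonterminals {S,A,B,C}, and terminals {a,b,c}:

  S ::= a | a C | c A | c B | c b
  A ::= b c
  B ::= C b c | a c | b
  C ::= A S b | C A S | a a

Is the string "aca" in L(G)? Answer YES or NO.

Convert to CNF:
  S -> T1 A | T1 B | T1 T0 | T2 C | a
  A -> T0 T1
  B -> C X3 | T2 T1 | b
  C -> A X4 | C X5 | T2 T2
  T0 -> b
  T1 -> c
  T2 -> a
  X3 -> T0 T1
  X4 -> S T0
  X5 -> A S

Fill CYK table bottom-up:
  cell(0,0) a: {S,T2}  orig:{S}
  cell(1,1) c: {T1}  orig:{}
  cell(2,2) a: {S,T2}  orig:{S}
  cell(0,1) ac: {B}
  cell(1,2) ca: ∅
  cell(0,2) aca: ∅

S ∉ T[0,2] ⇒ NO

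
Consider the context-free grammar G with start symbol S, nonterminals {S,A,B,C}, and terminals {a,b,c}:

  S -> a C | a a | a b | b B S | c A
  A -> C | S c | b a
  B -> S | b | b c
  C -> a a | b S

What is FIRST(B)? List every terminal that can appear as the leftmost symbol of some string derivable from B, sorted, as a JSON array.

FIRST iteration:
round 1:
  A via A→b a: +{b}
  B via B→b: +{b}
  C via C→a a: +{a}
  C via C→b S: +{b}
  S via S→a C: +{a}
  S via S→b B S: +{b}
  S via S→c A: +{c}
  FIRST[S]={a,b,c}  FIRST[A]={b}  FIRST[B]={b}  FIRST[C]={a,b}
round 2:
  A via A→C: +{a}
  A via A→S c: +{c}
  B via B→S: +{a,c}
  FIRST[S]={a,b,c}  FIRST[A]={a,b,c}  FIRST[B]={a,b,c}  FIRST[C]={a,b}
round 3: (no change)
  FIRST[S]={a,b,c}  FIRST[A]={a,b,c}  FIRST[B]={a,b,c}  FIRST[C]={a,b}

FIRST(B) = ["a", "b", "c"]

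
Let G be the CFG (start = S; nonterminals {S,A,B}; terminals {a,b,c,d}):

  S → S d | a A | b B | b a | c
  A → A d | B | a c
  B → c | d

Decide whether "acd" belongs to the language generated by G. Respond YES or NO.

Convert to CNF:
  S -> S T0 | T1 A | T3 B | T3 T1 | c
  A -> A T0 | T1 T2 | c | d
  B -> c | d
  T0 -> d
  T1 -> a
  T2 -> c
  T3 -> b

CYK table (by increasing span):
  cell(0,0) a: {T1}  orig:{}
  cell(1,1) c: {A,B,S,T2}  orig:{A,B,S}
  cell(2,2) d: {A,B,T0}  orig:{A,B}
  cell(0,1) ac: {A,S}
  cell(1,2) cd: {A,S}
  cell(0,2) acd: {A,S}

S ∈ T[0,2] ⇒ YES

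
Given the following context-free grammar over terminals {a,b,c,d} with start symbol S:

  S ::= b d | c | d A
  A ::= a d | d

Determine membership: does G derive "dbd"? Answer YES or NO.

CNF form of G:
  S -> T1 A | T2 T1 | c
  A -> T0 T1 | d
  T0 -> a
  T1 -> d
  T2 -> b

Fill CYK table bottom-up:
  cell(0,0) d: {A,T1}  orig:{A}
  cell(1,1) b: {T2}  orig:{}
  cell(2,2) d: {A,T1}  orig:{A}
  cell(0,1) db: ∅
  cell(1,2) bd: {S}
  cell(0,2) dbd: ∅

S ∉ T[0,2] ⇒ NO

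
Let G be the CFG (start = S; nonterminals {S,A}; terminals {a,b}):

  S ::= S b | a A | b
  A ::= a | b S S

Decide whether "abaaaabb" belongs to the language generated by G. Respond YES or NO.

CNF form of G:
  S -> S T0 | T1 A | b
  A -> T0 X2 | a
  T0 -> b
  T1 -> a
  X2 -> S S

Fill CYK table bottom-up:
  [0..0]={A,T1}  "a"  orig:{A}
  [1..1]={S,T0}  "b"  orig:{S}
  [2..2]={A,T1}  "a"  orig:{A}
  [3..3]={A,T1}  "a"  orig:{A}
  [4..4]={A,T1}  "a"  orig:{A}
  [5..5]={A,T1}  "a"  orig:{A}
  [6..6]={S,T0}  "b"  orig:{S}
  [7..7]={S,T0}  "b"  orig:{S}
  [0..1]=∅  "ab"
  [1..2]=∅  "ba"
  [2..3]={S}  "aa"
  [3..4]={S}  "aa"
  [4..5]={S}  "aa"
  [5..6]=∅  "ab"
  [6..7]={S,X2}  "bb"  orig:{S}
  [0..2]=∅  "aba"
  [1..3]={X2}  "baa"  orig:{}
  [2..4]=∅  "aaa"
  [3..5]=∅  "aaa"
  [4..6]={S,X2}  "aab"  orig:{S}
  [5..7]=∅  "abb"
  [0..3]=∅  "abaa"
  [1..4]=∅  "baaa"
  [2..5]={X2}  "aaaa"  orig:{}
  [3..6]=∅  "aaab"
  [4..7]={S,X2}  "aabb"  orig:{S}
  [0..4]=∅  "abaaa"
  [1..5]={A}  "baaaa"
  [2..6]={X2}  "aaaab"  orig:{}
  [3..7]=∅  "aaabb"
  [0..5]={S}  "abaaaa"
  [1..6]={A}  "baaaab"
  [2..7]={X2}  "aaaabb"  orig:{}
  [0..6]={S,X2}  "abaaaab"  orig:{S}
  [1..7]={A}  "baaaabb"
  [0..7]={S,X2}  "abaaaabb"  orig:{S}

S ∈ T[0,7] ⇒ YES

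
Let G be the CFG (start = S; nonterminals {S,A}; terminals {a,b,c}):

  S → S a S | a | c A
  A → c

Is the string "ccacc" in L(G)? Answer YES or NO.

Convert to CNF:
  S -> S X2 | T1 A | a
  A -> c
  T0 -> a
  T1 -> c
  X2 -> T0 S

CYK table (by increasing span):
  [0..0]={A,T1}  "c"  orig:{A}
  [1..1]={A,T1}  "c"  orig:{A}
  [2..2]={S,T0}  "a"  orig:{S}
  [3..3]={A,T1}  "c"  orig:{A}
  [4..4]={A,T1}  "c"  orig:{A}
  [0..1]={S}  "cc"
  [1..2]=∅  "ca"
  [2..3]=∅  "ac"
  [3..4]={S}  "cc"
  [0..2]=∅  "cca"
  [1..3]=∅  "cac"
  [2..4]={X2}  "acc"  orig:{}
  [0..3]=∅  "ccac"
  [1..4]=∅  "cacc"
  [0..4]={S}  "ccacc"

S ∈ T[0,4] ⇒ YES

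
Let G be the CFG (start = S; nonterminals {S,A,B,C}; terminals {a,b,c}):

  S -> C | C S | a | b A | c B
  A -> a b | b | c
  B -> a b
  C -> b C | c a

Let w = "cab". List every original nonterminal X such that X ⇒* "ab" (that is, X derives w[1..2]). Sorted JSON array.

Convert to CNF:
  S -> C S | T1 A | T1 C | T2 B | T2 T0 | a
  A -> T0 T1 | b | c
  B -> T0 T1
  C -> T1 C | T2 T0
  T0 -> a
  T1 -> b
  T2 -> c

Fill CYK table bottom-up (cells [i..j] with 1 ≤ i ≤ j ≤ 2 only):
  [1..1]={S,T0}  "a"  orig:{S}
  [2..2]={A,T1}  "b"  orig:{A}
  [1..2]={A,B}  "ab"

Original NTs in T[1,2] deriving "ab": ["A", "B"]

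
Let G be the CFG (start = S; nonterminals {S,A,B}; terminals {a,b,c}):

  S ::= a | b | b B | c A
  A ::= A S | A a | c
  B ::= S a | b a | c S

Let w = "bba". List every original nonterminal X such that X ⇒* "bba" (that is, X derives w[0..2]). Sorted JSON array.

CNF form of G:
  S -> T1 B | T2 A | a | b
  A -> A S | A T0 | c
  B -> S T0 | T1 T0 | T2 S
  T0 -> a
  T1 -> b
  T2 -> c

CYK table (by increasing span), restricted to cells inside w[0..2]:
  T[0,0] 'b' = {S,T1}  orig:{S}
  T[1,1] 'b' = {S,T1}  orig:{S}
  T[2,2] 'a' = {S,T0}  orig:{S}
  T[0,1] 'bb' = ∅
  T[1,2] 'ba' = {B}
  T[0,2] 'bba' = {S}

Original NTs in T[0,2] deriving "bba": ["S"]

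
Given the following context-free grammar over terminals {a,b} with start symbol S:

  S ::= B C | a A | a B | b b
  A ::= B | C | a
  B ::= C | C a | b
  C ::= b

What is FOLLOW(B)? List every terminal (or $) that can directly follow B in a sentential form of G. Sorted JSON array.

FIRST iteration:
round 1:
  A via A→a: +{a}
  B via B→b: +{b}
  C via C→b: +{b}
  S via S→B C: +{b}
  S via S→a A: +{a}
  S: {a,b}  A: {a}  B: {b}  C: {b}
round 2:
  A via A→B: +{b}
  S: {a,b}  A: {a,b}  B: {b}  C: {b}
round 3: (no change)
  S: {a,b}  A: {a,b}  B: {b}  C: {b}

FOLLOW iteration:
seed FOLLOW(S) with $
round 1:
  B→C a: FOLLOW(C) ⊇ FIRST(a) = {a}; new: +{a}
  S→B C: FOLLOW(B) ⊇ FIRST(C) = {b}; new: +{b}
  S→B C: FOLLOW(C) ⊇ FOLLOW(S) ⊇ {$}; new: +{$}
  S→a A: FOLLOW(A) ⊇ FOLLOW(S) ⊇ {$}; new: +{$}
  S→a B: FOLLOW(B) ⊇ FOLLOW(S) ⊇ {$}; new: +{$}
  S: {$}  A: {$}  B: {$,b}  C: {$,a}
round 2:
  B→C: FOLLOW(C) ⊇ FOLLOW(B) ⊇ {$,b}; new: +{b}
  S: {$}  A: {$}  B: {$,b}  C: {$,a,b}
round 3: — fixpoint
  S: {$}  A: {$}  B: {$,b}  C: {$,a,b}

FOLLOW(B) = ["$", "b"]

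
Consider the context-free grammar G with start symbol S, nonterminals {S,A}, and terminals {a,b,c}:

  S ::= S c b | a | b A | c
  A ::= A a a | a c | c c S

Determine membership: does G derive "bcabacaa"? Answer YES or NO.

CNF form of G:
  S -> S X5 | T2 A | a | c
  A -> A X3 | T0 T1 | T1 X4
  T0 -> a
  T1 -> c
  T2 -> b
  X3 -> T0 T0
  X4 -> T1 S
  X5 -> T1 T2

Fill CYK table bottom-up:
  cell(0,0) b: {T2}  orig:{}
  cell(1,1) c: {S,T1}  orig:{S}
  cell(2,2) a: {S,T0}  orig:{S}
  cell(3,3) b: {T2}  orig:{}
  cell(4,4) a: {S,T0}  orig:{S}
  cell(5,5) c: {S,T1}  orig:{S}
  cell(6,6) a: {S,T0}  orig:{S}
  cell(7,7) a: {S,T0}  orig:{S}
  cell(0,1) bc: ∅
  cell(1,2) ca: {X4}  orig:{}
  cell(2,3) ab: ∅
  cell(3,4) ba: ∅
  cell(4,5) ac: {A}
  cell(5,6) ca: {X4}  orig:{}
  cell(6,7) aa: {X3}  orig:{}
  cell(0,2) bca: ∅
  cell(1,3) cab: ∅
  cell(2,4) aba: ∅
  cell(3,5) bac: {S}
  cell(4,6) aca: ∅
  cell(5,7) caa: ∅
  cell(0,3) bcab: ∅
  cell(1,4) caba: ∅
  cell(2,5) abac: ∅
  cell(3,6) baca: ∅
  cell(4,7) acaa: {A}
  cell(0,4) bcaba: ∅
  cell(1,5) cabac: ∅
  cell(2,6) abaca: ∅
  cell(3,7) bacaa: {S}
  cell(0,5) bcabac: ∅
  cell(1,6) cabaca: ∅
  cell(2,7) abacaa: ∅
  cell(0,6) bcabaca: ∅
  cell(1,7) cabacaa: ∅
  cell(0,7) bcabacaa: ∅

S ∉ T[0,7] ⇒ NO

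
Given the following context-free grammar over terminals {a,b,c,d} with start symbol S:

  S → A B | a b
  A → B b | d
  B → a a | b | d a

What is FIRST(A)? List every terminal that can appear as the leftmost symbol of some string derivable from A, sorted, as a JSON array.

FIRST sets, iterate to fixpoint:
iter 1:
  A via A→d: +{d}
  B via B→a a: +{a}
  B via B→b: +{b}
  B via B→d a: +{d}
  S via S→A B: +{d}
  S via S→a b: +{a}
  FIRST(S)={a,d}  FIRST(A)={d}  FIRST(B)={a,b,d}
iter 2:
  A via A→B b: +{a,b}
  S via S→A B: +{b}
  FIRST(S)={a,b,d}  FIRST(A)={a,b,d}  FIRST(B)={a,b,d}
iter 3: done
  FIRST(S)={a,b,d}  FIRST(A)={a,b,d}  FIRST(B)={a,b,d}

FIRST(A) = ["a", "b", "d"]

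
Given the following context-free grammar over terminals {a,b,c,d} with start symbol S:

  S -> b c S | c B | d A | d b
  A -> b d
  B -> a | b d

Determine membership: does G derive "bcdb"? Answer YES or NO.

Convert to CNF:
  S -> T0 X3 | T1 A | T1 T0 | T2 B
  A -> T0 T1
  B -> T0 T1 | a
  T0 -> b
  T1 -> d
  T2 -> c
  X3 -> T2 S

Fill CYK table bottom-up:
  T[0,0] 'b' = {T0}  orig:{}
  T[1,1] 'c' = {T2}  orig:{}
  T[2,2] 'd' = {T1}  orig:{}
  T[3,3] 'b' = {T0}  orig:{}
  T[0,1] 'bc' = ∅
  T[1,2] 'cd' = ∅
  T[2,3] 'db' = {S}
  T[0,2] 'bcd' = ∅
  T[1,3] 'cdb' = {X3}  orig:{}
  T[0,3] 'bcdb' = {S}

S ∈ T[0,3] ⇒ YES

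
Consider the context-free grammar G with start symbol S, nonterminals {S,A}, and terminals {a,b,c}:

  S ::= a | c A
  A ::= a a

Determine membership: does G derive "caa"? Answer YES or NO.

CNF form of G:
  S -> T1 A | a
  A -> T0 T0
  T0 -> a
  T1 -> c

CYK table (by increasing span):
  T[0,0] 'c' = {T1}  orig:{}
  T[1,1] 'a' = {S,T0}  orig:{S}
  T[2,2] 'a' = {S,T0}  orig:{S}
  T[0,1] 'ca' = ∅
  T[1,2] 'aa' = {A}
  T[0,2] 'caa' = {S}

S ∈ T[0,2] ⇒ YES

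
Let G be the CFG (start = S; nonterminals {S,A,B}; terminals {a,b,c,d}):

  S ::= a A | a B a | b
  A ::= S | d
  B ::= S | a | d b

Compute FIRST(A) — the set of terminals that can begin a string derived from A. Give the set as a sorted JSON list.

Compute FIRST by fixpoint:
round 1:
  A via A→d: +{d}
  B via B→a: +{a}
  B via B→d b: +{d}
  S via S→a A: +{a}
  S via S→b: +{b}
  FIRST[S]={a,b}  FIRST[A]={d}  FIRST[B]={a,d}
round 2:
  A via A→S: +{a,b}
  B via B→S: +{b}
  FIRST[S]={a,b}  FIRST[A]={a,b,d}  FIRST[B]={a,b,d}
round 3: (stable)
  FIRST[S]={a,b}  FIRST[A]={a,b,d}  FIRST[B]={a,b,d}

FIRST(A) = ["a", "b", "d"]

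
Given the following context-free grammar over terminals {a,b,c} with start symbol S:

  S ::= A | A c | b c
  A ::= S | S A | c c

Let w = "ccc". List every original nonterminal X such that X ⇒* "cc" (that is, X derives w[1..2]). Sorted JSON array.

CNF form of G:
  S -> A T0 | S A | T0 T0 | T1 T0
  A -> A T0 | S A | T0 T0 | T1 T0
  T0 -> c
  T1 -> b

CYK fill — only the sub-triangle for w[1..2]:
  [1..1]={T0}  "c"  orig:{}
  [2..2]={T0}  "c"  orig:{}
  [1..2]={A,S}  "cc"

Original NTs in T[1,2] deriving "cc": ["A", "S"]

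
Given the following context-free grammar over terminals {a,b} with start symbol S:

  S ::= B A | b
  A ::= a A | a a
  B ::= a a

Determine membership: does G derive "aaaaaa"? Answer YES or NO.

Convert to CNF:
  S -> B A | b
  A -> T0 A | T0 T0
  B -> T0 T0
  T0 -> a

Fill CYK table bottom-up:
  [0..0]={T0}  "a"  orig:{}
  [1..1]={T0}  "a"  orig:{}
  [2..2]={T0}  "a"  orig:{}
  [3..3]={T0}  "a"  orig:{}
  [4..4]={T0}  "a"  orig:{}
  [5..5]={T0}  "a"  orig:{}
  [0..1]={A,B}  "aa"
  [1..2]={A,B}  "aa"
  [2..3]={A,B}  "aa"
  [3..4]={A,B}  "aa"
  [4..5]={A,B}  "aa"
  [0..2]={A}  "aaa"
  [1..3]={A}  "aaa"
  [2..4]={A}  "aaa"
  [3..5]={A}  "aaa"
  [0..3]={A,S}  "aaaa"
  [1..4]={A,S}  "aaaa"
  [2..5]={A,S}  "aaaa"
  [0..4]={A,S}  "aaaaa"
  [1..5]={A,S}  "aaaaa"
  [0..5]={A,S}  "aaaaaa"

S ∈ T[0,5] ⇒ YES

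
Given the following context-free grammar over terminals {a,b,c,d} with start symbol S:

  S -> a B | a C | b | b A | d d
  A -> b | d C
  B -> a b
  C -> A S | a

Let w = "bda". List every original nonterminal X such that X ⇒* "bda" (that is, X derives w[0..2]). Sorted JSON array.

Convert to CNF:
  S -> T0 T0 | T1 B | T1 C | T2 A | b
  A -> T0 C | b
  B -> T1 T2
  C -> A S | a
  T0 -> d
  T1 -> a
  T2 -> b

Fill CYK table bottom-up — only the sub-triangle for w[0..2]:
  cell(0,0) b: {A,S,T2}  orig:{A,S}
  cell(1,1) d: {T0}  orig:{}
  cell(2,2) a: {C,T1}  orig:{C}
  cell(0,1) bd: ∅
  cell(1,2) da: {A}
  cell(0,2) bda: {S}

Original NTs in T[0,2] deriving "bda": ["S"]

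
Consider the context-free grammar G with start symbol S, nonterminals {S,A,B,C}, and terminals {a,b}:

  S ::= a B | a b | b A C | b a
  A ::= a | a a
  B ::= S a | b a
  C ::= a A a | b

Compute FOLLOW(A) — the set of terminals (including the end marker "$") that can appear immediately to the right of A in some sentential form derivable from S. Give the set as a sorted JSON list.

Compute FIRST by fixpoint:
round 1:
  A via A→a: +{a}
  B via B→b a: +{b}
  C via C→a A a: +{a}
  C via C→b: +{b}
  S via S→a B: +{a}
  S via S→b A C: +{b}
  FIRST[S]={a,b}  FIRST[A]={a}  FIRST[B]={b}  FIRST[C]={a,b}
round 2:
  B via B→S a: +{a}
  FIRST[S]={a,b}  FIRST[A]={a}  FIRST[B]={a,b}  FIRST[C]={a,b}
round 3: done
  FIRST[S]={a,b}  FIRST[A]={a}  FIRST[B]={a,b}  FIRST[C]={a,b}

FOLLOW iteration:
FOLLOW(S) := {$}
pass 1:
  B→S a: FOLLOW(S) ⊇ FIRST(a) = {a}; new: +{a}
  C→a A a: FOLLOW(A) ⊇ FIRST(a) = {a}; new: +{a}
  S→a B: FOLLOW(B) ⊇ FOLLOW(S) ⊇ {$,a}; new: +{$,a}
  S→b A C: FOLLOW(A) ⊇ FIRST(C) = {a,b}; new: +{b}
  S→b A C: FOLLOW(C) ⊇ FOLLOW(S) ⊇ {$,a}; new: +{$,a}
  S: {$,a}  A: {a,b}  B: {$,a}  C: {$,a}
pass 2: (stable)
  S: {$,a}  A: {a,b}  B: {$,a}  C: {$,a}

FOLLOW(A) = ["a", "b"]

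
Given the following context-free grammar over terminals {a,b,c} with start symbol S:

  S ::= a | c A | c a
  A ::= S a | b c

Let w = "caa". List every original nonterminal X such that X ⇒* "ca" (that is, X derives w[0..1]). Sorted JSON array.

CNF form of G:
  S -> T2 A | T2 T0 | a
  A -> S T0 | T1 T2
  T0 -> a
  T1 -> b
  T2 -> c

CYK fill — only the sub-triangle for w[0..1]:
  cell(0,0) c: {T2}  orig:{}
  cell(1,1) a: {S,T0}  orig:{S}
  cell(0,1) ca: {S}

Original NTs in T[0,1] deriving "ca": ["S"]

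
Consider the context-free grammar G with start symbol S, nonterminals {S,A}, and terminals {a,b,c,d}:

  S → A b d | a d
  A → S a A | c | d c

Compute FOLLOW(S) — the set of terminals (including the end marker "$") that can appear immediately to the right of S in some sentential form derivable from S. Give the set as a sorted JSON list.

Compute FIRST by fixpoint:
iter 1:
  A via A→c: +{c}
  A via A→d c: +{d}
  S via S→A b d: +{c,d}
  S via S→a d: +{a}
  FIRST[S]={a,c,d}  FIRST[A]={c,d}
iter 2:
  A via A→S a A: +{a}
  FIRST[S]={a,c,d}  FIRST[A]={a,c,d}
iter 3: — fixpoint
  FIRST[S]={a,c,d}  FIRST[A]={a,c,d}

Compute FOLLOW by fixpoint:
seed FOLLOW(S) with $
[1]
  A→S a A: FOLLOW(S) ⊇ FIRST(a) = {a}; new: +{a}
  S→A b d: FOLLOW(A) ⊇ FIRST(b) = {b}; new: +{b}
  FOLLOW(S)={$,a}  FOLLOW(A)={b}
[2] (stable)
  FOLLOW(S)={$,a}  FOLLOW(A)={b}

FOLLOW(S) = ["$", "a"]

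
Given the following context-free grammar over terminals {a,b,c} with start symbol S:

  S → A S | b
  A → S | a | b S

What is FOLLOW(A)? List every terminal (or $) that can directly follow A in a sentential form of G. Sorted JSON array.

Compute FIRST by fixpoint:
pass 1:
  A via A→a: +{a}
  A via A→b S: +{b}
  S via S→A S: +{a,b}
  S: {a,b}  A: {a,b}
pass 2: done
  S: {a,b}  A: {a,b}

FOLLOW iteration:
initialize: $ ∈ FOLLOW(S)
pass 1:
  S→A S: FOLLOW(A) ⊇ FIRST(S) = {a,b}; new: +{a,b}
  FOLLOW(S)={$}  FOLLOW(A)={a,b}
pass 2:
  A→S: FOLLOW(S) ⊇ FOLLOW(A) ⊇ {a,b}; new: +{a,b}
  FOLLOW(S)={$,a,b}  FOLLOW(A)={a,b}
pass 3: done
  FOLLOW(S)={$,a,b}  FOLLOW(A)={a,b}

FOLLOW(A) = ["a", "b"]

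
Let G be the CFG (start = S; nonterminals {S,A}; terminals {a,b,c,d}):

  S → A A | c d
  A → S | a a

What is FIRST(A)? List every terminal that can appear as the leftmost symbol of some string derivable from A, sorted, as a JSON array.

Compute FIRST by fixpoint:
pass 1:
  A via A→a a: +{a}
  S via S→A A: +{a}
  S via S→c d: +{c}
  FIRST[S]={a,c}  FIRST[A]={a}
pass 2:
  A via A→S: +{c}
  FIRST[S]={a,c}  FIRST[A]={a,c}
pass 3: done
  FIRST[S]={a,c}  FIRST[A]={a,c}

FIRST(A) = ["a", "c"]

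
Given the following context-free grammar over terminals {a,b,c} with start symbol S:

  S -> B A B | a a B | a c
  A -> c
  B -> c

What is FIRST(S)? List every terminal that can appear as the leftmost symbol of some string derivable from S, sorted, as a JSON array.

FIRST iteration:
pass 1:
  A via A→c: +{c}
  B via B→c: +{c}
  S via S→B A B: +{c}
  S via S→a a B: +{a}
  S: {a,c}  A: {c}  B: {c}
pass 2: done
  S: {a,c}  A: {c}  B: {c}

FIRST(S) = ["a", "c"]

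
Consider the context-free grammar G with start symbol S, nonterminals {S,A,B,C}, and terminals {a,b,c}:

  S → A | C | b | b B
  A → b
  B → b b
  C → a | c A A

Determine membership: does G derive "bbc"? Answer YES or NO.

CNF form of G:
  S -> T0 B | T1 X3 | a | b
  A -> b
  B -> T0 T0
  C -> T1 X2 | a
  T0 -> b
  T1 -> c
  X2 -> A A
  X3 -> A A

CYK table (by increasing span):
  cell(0,0) b: {A,S,T0}  orig:{A,S}
  cell(1,1) b: {A,S,T0}  orig:{A,S}
  cell(2,2) c: {T1}  orig:{}
  cell(0,1) bb: {B,X2,X3}  orig:{B}
  cell(1,2) bc: ∅
  cell(0,2) bbc: ∅

S ∉ T[0,2] ⇒ NO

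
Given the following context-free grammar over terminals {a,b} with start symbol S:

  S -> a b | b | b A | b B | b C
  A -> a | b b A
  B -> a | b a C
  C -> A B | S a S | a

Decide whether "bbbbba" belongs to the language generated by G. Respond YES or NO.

CNF form of G:
  S -> T0 A | T0 B | T0 C | T1 T0 | b
  A -> T0 X2 | a
  B -> T0 X3 | a
  C -> A B | S X4 | a
  T0 -> b
  T1 -> a
  X2 -> T0 A
  X3 -> T1 C
  X4 -> T1 S

CYK fill:
  [0..0]={S,T0}  "b"  orig:{S}
  [1..1]={S,T0}  "b"  orig:{S}
  [2..2]={S,T0}  "b"  orig:{S}
  [3..3]={S,T0}  "b"  orig:{S}
  [4..4]={S,T0}  "b"  orig:{S}
  [5..5]={A,B,C,T1}  "a"  orig:{A,B,C}
  [0..1]=∅  "bb"
  [1..2]=∅  "bb"
  [2..3]=∅  "bb"
  [3..4]=∅  "bb"
  [4..5]={S,X2}  "ba"  orig:{S}
  [0..2]=∅  "bbb"
  [1..3]=∅  "bbb"
  [2..4]=∅  "bbb"
  [3..5]={A}  "bba"
  [0..3]=∅  "bbbb"
  [1..4]=∅  "bbbb"
  [2..5]={S,X2}  "bbba"  orig:{S}
  [0..4]=∅  "bbbbb"
  [1..5]={A}  "bbbba"
  [0..5]={S,X2}  "bbbbba"  orig:{S}

S ∈ T[0,5] ⇒ YES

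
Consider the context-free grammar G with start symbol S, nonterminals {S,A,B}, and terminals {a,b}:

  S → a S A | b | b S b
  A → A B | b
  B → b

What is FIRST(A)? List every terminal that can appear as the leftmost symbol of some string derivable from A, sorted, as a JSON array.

Compute FIRST by fixpoint:
iter 1:
  A via A→b: +{b}
  B via B→b: +{b}
  S via S→a S A: +{a}
  S via S→b: +{b}
  FIRST[S]={a,b}  FIRST[A]={b}  FIRST[B]={b}
iter 2: (stable)
  FIRST[S]={a,b}  FIRST[A]={b}  FIRST[B]={b}

FIRST(A) = ["b"]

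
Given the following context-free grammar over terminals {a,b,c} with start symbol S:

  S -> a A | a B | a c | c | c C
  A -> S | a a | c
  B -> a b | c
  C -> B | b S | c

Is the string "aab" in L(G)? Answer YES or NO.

Convert to CNF:
  S -> T0 A | T0 B | T0 T1 | T1 C | c
  A -> T0 A | T0 B | T0 T0 | T0 T1 | T1 C | c
  B -> T0 T2 | c
  C -> T0 T2 | T2 S | c
  T0 -> a
  T1 -> c
  T2 -> b

CYK table (by increasing span):
  T[0,0] 'a' = {T0}  orig:{}
  T[1,1] 'a' = {T0}  orig:{}
  T[2,2] 'b' = {T2}  orig:{}
  T[0,1] 'aa' = {A}
  T[1,2] 'ab' = {B,C}
  T[0,2] 'aab' = {A,S}

S ∈ T[0,2] ⇒ YES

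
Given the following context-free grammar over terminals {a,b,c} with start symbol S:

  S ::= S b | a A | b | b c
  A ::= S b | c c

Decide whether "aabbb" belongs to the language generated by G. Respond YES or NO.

Convert to CNF:
  S -> S T0 | T0 T1 | T2 A | b
  A -> S T0 | T1 T1
  T0 -> b
  T1 -> c
  T2 -> a

CYK fill:
  cell(0,0) a: {T2}  orig:{}
  cell(1,1) a: {T2}  orig:{}
  cell(2,2) b: {S,T0}  orig:{S}
  cell(3,3) b: {S,T0}  orig:{S}
  cell(4,4) b: {S,T0}  orig:{S}
  cell(0,1) aa: ∅
  cell(1,2) ab: ∅
  cell(2,3) bb: {A,S}
  cell(3,4) bb: {A,S}
  cell(0,2) aab: ∅
  cell(1,3) abb: {S}
  cell(2,4) bbb: {A,S}
  cell(0,3) aabb: ∅
  cell(1,4) abbb: {A,S}
  cell(0,4) aabbb: {S}

S ∈ T[0,4] ⇒ YES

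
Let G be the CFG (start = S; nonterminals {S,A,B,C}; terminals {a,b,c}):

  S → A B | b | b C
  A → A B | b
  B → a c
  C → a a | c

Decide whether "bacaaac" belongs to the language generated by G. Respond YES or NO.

Convert to CNF:
  S -> A B | T2 C | b
  A -> A B | b
  B -> T0 T1
  C -> T0 T0 | c
  T0 -> a
  T1 -> c
  T2 -> b

CYK table (by increasing span):
  [0..0]={A,S,T2}  "b"  orig:{A,S}
  [1..1]={T0}  "a"  orig:{}
  [2..2]={C,T1}  "c"  orig:{C}
  [3..3]={T0}  "a"  orig:{}
  [4..4]={T0}  "a"  orig:{}
  [5..5]={T0}  "a"  orig:{}
  [6..6]={C,T1}  "c"  orig:{C}
  [0..1]=∅  "ba"
  [1..2]={B}  "ac"
  [2..3]=∅  "ca"
  [3..4]={C}  "aa"
  [4..5]={C}  "aa"
  [5..6]={B}  "ac"
  [0..2]={A,S}  "bac"
  [1..3]=∅  "aca"
  [2..4]=∅  "caa"
  [3..5]=∅  "aaa"
  [4..6]=∅  "aac"
  [0..3]=∅  "baca"
  [1..4]=∅  "acaa"
  [2..5]=∅  "caaa"
  [3..6]=∅  "aaac"
  [0..4]=∅  "bacaa"
  [1..5]=∅  "acaaa"
  [2..6]=∅  "caaac"
  [0..5]=∅  "bacaaa"
  [1..6]=∅  "acaaac"
  [0..6]=∅  "bacaaac"

S ∉ T[0,6] ⇒ NO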